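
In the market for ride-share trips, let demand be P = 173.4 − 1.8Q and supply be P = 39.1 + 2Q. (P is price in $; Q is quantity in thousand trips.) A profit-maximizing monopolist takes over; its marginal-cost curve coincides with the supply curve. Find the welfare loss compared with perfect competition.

Competitive equilibrium: 173.4 − 1.8Q = 39.1 + 2Q → Q* = 35.3421, P* = 109.7842.
Marginal revenue: MR = 173.4 − 3.6Q. Set MR = MC: 173.4 − 3.6Q = 39.1 + 2Q → Q_m = 23.9821.
Price P_m = 173.4 − 1.8·23.9821 = 130.2322; MC(Q_m) = 39.1 + 2·23.9821 = 87.0642.
Competitive Q* = 35.3421, so ΔQ = 11.36; wedge = 130.2322 − 87.0642 = 43.168.
The triangle = ½ × 11.36 × 43.168 = $245.19 thousand.

$245.19 thousand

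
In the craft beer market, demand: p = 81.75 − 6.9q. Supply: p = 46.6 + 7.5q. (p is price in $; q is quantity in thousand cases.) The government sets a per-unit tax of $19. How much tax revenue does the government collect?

Competitive equilibrium: 81.75 − 6.9q = 46.6 + 7.5q → q* = 2.441, p* = 64.9073.
With the tax, the buyer price exceeds the seller price by 19: (81.75 − 6.9q) − (46.6 + 7.5q) = 19 → q' = 1.1215.
Tax revenue = 19 × 1.1215 = $21.31 thousand.

$21.31 thousand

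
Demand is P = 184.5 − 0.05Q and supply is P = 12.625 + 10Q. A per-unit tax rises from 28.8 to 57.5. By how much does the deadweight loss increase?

123.22

Competitive equilibrium: 184.5 − 0.05Q = 12.625 + 10Q → Q* = 17.102, P* = 183.6449.
For a per-unit tax t: ΔQ = t/10.05, so DWL = ½·t·(t/10.05) = t²/20.1.
At t = 28.8: DWL = 41.266. At t = 57.5: DWL = 164.49.
Increase = 164.49 − 41.266 = 123.22.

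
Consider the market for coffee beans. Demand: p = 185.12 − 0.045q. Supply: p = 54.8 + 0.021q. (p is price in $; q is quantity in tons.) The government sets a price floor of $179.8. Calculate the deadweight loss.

Competitive equilibrium: 185.12 − 0.045q = 54.8 + 0.021q → q* = 1974.545455, p* = 96.265455.
At the floor p = 179.8, quantity demanded = (185.12 − 179.8)/0.045 = 118.222222.
Sellers' marginal cost at q' = 118.222222: 54.8 + 0.021·118.222222 = 57.282667.
Δq = 1974.545455 − 118.222222 = 1856.323233; wedge = 179.8 − 57.282667 = 122.517333.
Deadweight loss = ½ × 1856.323233 × 122.517333 = $113715.89.

$113715.89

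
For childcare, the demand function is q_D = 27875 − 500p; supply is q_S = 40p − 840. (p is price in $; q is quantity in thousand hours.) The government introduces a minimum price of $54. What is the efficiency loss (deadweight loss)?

In inverse form: demand p = 55.75 − 0.002q, supply p = 21 + 0.025q.
Competitive equilibrium: 55.75 − 0.002q = 21 + 0.025q → q* = 1287.037, p* = 53.1759.
At the floor p = 54, quantity demanded = (55.75 − 54)/0.002 = 875.
Sellers' marginal cost at q' = 875: 21 + 0.025·875 = 42.875.
Δq = 1287.037 − 875 = 412.037; wedge = 54 − 42.875 = 11.125.
DWL = ½ × 412.037 × 11.125 = $2291.96 thousand.

$2291.96 thousand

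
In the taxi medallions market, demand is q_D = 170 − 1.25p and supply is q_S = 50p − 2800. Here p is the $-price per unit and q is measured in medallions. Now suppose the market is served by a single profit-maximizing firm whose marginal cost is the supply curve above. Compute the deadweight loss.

$951.67

In inverse form: demand p = 136 − 0.8q, supply p = 56 + 0.02q.
Competitive equilibrium: 136 − 0.8q = 56 + 0.02q → q* = 97.561, p* = 57.9512.
Marginal revenue: MR = 136 − 1.6q. Set MR = MC: 136 − 1.6q = 56 + 0.02q → q_m = 49.3827.
Price p_m = 136 − 0.8·49.3827 = 96.4938; MC(q_m) = 56 + 0.02·49.3827 = 56.9877.
Competitive q* = 97.561, so Δq = 48.1783; wedge = 96.4938 − 56.9877 = 39.5061.
DWL = ½ × 48.1783 × 39.5061 = $951.67.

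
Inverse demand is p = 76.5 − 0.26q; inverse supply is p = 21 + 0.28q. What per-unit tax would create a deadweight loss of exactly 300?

Competitive equilibrium: 76.5 − 0.26q = 21 + 0.28q → q* = 102.7778, p* = 49.7778.
A tax t gives Δq = t/0.54 and wedge t, so DWL = t²/1.08.
t²/1.08 = 300 → t² = 324 → t = 18.

18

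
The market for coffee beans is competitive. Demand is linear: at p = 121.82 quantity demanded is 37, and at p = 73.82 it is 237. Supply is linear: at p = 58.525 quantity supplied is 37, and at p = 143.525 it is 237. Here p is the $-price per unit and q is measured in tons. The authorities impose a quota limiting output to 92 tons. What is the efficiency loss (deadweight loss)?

$536.81

Demand slope = (73.82 − 121.82)/(237 − 37) = −0.24, so p = 130.7 − 0.24q.
Supply slope = (143.525 − 58.525)/(237 − 37) = 0.425, so p = 42.8 + 0.425q.
Competitive equilibrium: 130.7 − 0.24q = 42.8 + 0.425q → q* = 132.1805, p* = 98.9767.
At q = 92: demand price = 130.7 − 0.24·92 = 108.62; supply price = 42.8 + 0.425·92 = 81.9.
Δq = 132.1805 − 92 = 40.1805; wedge = 108.62 − 81.9 = 26.72.
Deadweight loss = ½ × 40.1805 × 26.72 = $536.81.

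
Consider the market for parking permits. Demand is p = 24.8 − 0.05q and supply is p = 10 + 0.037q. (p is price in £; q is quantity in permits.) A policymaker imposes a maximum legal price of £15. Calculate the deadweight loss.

£53.23

Competitive equilibrium: 24.8 − 0.05q = 10 + 0.037q → q* = 170.1149, p* = 16.2943.
At the ceiling p = 15, quantity supplied = (15 − 10)/0.037 = 135.1351.
Willingness to pay at q' = 135.1351: 24.8 − 0.05·135.1351 = 18.0432.
Δq = 170.1149 − 135.1351 = 34.9798; wedge = 18.0432 − 15 = 3.0432.
DWL = ½ × 34.9798 × 3.0432 = £53.23.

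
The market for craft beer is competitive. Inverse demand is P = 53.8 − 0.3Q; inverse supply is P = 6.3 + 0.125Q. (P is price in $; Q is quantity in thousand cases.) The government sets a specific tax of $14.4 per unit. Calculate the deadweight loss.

$243.95 thousand

Competitive equilibrium: 53.8 − 0.3Q = 6.3 + 0.125Q → Q* = 111.7647, P* = 20.2706.
With the tax, the buyer price exceeds the seller price by 14.4: (53.8 − 0.3Q) − (6.3 + 0.125Q) = 14.4 → Q' = 77.8824.
ΔQ = 111.7647 − 77.8824 = 33.8823; the wedge equals the tax, 14.4.
The triangle = ½ × 33.8823 × 14.4 = $243.95 thousand.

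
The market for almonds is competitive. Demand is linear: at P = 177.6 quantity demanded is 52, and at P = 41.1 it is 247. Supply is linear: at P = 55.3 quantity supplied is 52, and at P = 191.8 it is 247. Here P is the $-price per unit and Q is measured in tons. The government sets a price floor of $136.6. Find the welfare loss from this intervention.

Demand slope = (41.1 − 177.6)/(247 − 52) = −0.7, so P = 214 − 0.7Q.
Supply slope = (191.8 − 55.3)/(247 − 52) = 0.7, so P = 18.9 + 0.7Q.
Competitive equilibrium: 214 − 0.7Q = 18.9 + 0.7Q → Q* = 139.3571, P* = 116.45.
At the floor P = 136.6, quantity demanded = (214 − 136.6)/0.7 = 110.5714.
Sellers' marginal cost at Q' = 110.5714: 18.9 + 0.7·110.5714 = 96.3.
ΔQ = 139.3571 − 110.5714 = 28.7857; wedge = 136.6 − 96.3 = 40.3.
Deadweight loss = ½ × 28.7857 × 40.3 = $580.03.

$580.03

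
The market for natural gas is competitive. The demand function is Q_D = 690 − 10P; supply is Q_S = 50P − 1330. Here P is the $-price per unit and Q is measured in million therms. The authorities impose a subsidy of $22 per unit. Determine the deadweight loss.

$2016.67 million

In inverse form: demand P = 69 − 0.1Q, supply P = 26.6 + 0.02Q.
Competitive equilibrium: 69 − 0.1Q = 26.6 + 0.02Q → Q* = 353.3333, P* = 33.6667.
The subsidy lowers effective supply by 22: P = 4.6 + 0.02Q.
New quantity: 69 − 0.1Q = 4.6 + 0.02Q → Q' = 536.6667.
Overproduction ΔQ = 536.6667 − 353.3333 = 183.3334; wedge = subsidy = 22.
DWL = ½ × 183.3334 × 22 = $2016.67 million.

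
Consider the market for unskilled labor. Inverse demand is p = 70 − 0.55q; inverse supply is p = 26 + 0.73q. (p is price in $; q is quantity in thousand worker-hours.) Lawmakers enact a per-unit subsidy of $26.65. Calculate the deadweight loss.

Competitive equilibrium: 70 − 0.55q = 26 + 0.73q → q* = 34.375, p* = 51.0938.
The subsidy lowers effective supply by 26.65: p = 0.73q − 0.65.
New quantity: 70 − 0.55q = 0.73q − 0.65 → q' = 55.1953.
Overproduction Δq = 55.1953 − 34.375 = 20.8203; wedge = subsidy = 26.65.
DWL = ½ × 20.8203 × 26.65 = $277.43 thousand.

$277.43 thousand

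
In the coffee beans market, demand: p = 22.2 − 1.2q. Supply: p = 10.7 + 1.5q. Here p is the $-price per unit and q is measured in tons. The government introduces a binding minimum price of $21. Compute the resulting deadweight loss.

$14.34

Competitive equilibrium: 22.2 − 1.2q = 10.7 + 1.5q → q* = 4.2593, p* = 17.0889.
At the floor p = 21, quantity demanded = (22.2 − 21)/1.2 = 1.
Sellers' marginal cost at q' = 1: 10.7 + 1.5·1 = 12.2.
Δq = 4.2593 − 1 = 3.2593; wedge = 21 − 12.2 = 8.8.
Welfare loss = ½ × 3.2593 × 8.8 = $14.34.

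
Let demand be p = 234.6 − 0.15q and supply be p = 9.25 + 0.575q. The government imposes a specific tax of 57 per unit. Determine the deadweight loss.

2240.69

Competitive equilibrium: 234.6 − 0.15q = 9.25 + 0.575q → q* = 310.8276, p* = 187.9759.
With the tax, the buyer price exceeds the seller price by 57: (234.6 − 0.15q) − (9.25 + 0.575q) = 57 → q' = 232.2069.
Δq = 310.8276 − 232.2069 = 78.6207; the wedge equals the tax, 57.
The triangle = ½ × 78.6207 × 57 = 2240.69.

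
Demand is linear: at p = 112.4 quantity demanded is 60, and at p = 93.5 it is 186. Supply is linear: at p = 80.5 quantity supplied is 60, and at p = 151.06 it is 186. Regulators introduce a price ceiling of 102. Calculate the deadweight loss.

Demand slope = (93.5 − 112.4)/(186 − 60) = −0.15, so p = 121.4 − 0.15q.
Supply slope = (151.06 − 80.5)/(186 − 60) = 0.56, so p = 46.9 + 0.56q.
Competitive equilibrium: 121.4 − 0.15q = 46.9 + 0.56q → q* = 104.9296, p* = 105.6606.
At the ceiling p = 102, quantity supplied = (102 − 46.9)/0.56 = 98.3929.
Willingness to pay at q' = 98.3929: 121.4 − 0.15·98.3929 = 106.6411.
Δq = 104.9296 − 98.3929 = 6.5367; wedge = 106.6411 − 102 = 4.6411.
Deadweight loss = ½ × 6.5367 × 4.6411 = 15.17.

15.17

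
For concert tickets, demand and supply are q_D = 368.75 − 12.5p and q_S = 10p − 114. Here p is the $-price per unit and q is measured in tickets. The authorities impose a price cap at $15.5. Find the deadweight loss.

In inverse form: demand p = 29.5 − 0.08q, supply p = 11.4 + 0.1q.
Competitive equilibrium: 29.5 − 0.08q = 11.4 + 0.1q → q* = 100.5556, p* = 21.4556.
At the ceiling p = 15.5, quantity supplied = (15.5 − 11.4)/0.1 = 41.
Willingness to pay at q' = 41: 29.5 − 0.08·41 = 26.22.
Δq = 100.5556 − 41 = 59.5556; wedge = 26.22 − 15.5 = 10.72.
Deadweight loss = ½ × 59.5556 × 10.72 = $319.22.

$319.22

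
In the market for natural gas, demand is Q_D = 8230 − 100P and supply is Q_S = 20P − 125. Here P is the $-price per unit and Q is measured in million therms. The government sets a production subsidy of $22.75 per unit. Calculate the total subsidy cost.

$37461.67 million

In inverse form: demand P = 82.3 − 0.01Q, supply P = 6.25 + 0.05Q.
Competitive equilibrium: 82.3 − 0.01Q = 6.25 + 0.05Q → Q* = 1267.5, P* = 69.625.
The subsidy lowers effective supply by 22.75: P = 0.05Q − 16.5.
New quantity: 82.3 − 0.01Q = 0.05Q − 16.5 → Q' = 1646.6667.
Total subsidy cost = 22.75 × 1646.6667 = $37461.67 million.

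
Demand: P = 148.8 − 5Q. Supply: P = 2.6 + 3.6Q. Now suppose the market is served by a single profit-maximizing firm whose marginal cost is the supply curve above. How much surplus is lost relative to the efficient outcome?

167.97

Competitive equilibrium: 148.8 − 5Q = 2.6 + 3.6Q → Q* = 17, P* = 63.8.
Marginal revenue: MR = 148.8 − 10Q. Set MR = MC: 148.8 − 10Q = 2.6 + 3.6Q → Q_m = 10.75.
Price P_m = 148.8 − 5·10.75 = 95.05; MC(Q_m) = 2.6 + 3.6·10.75 = 41.3.
Competitive Q* = 17, so ΔQ = 6.25; wedge = 95.05 − 41.3 = 53.75.
The triangle = ½ × 6.25 × 53.75 = 167.97.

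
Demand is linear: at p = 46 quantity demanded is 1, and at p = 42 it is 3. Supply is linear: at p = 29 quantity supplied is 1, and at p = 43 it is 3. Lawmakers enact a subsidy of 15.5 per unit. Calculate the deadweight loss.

13.35

Demand slope = (42 − 46)/(3 − 1) = −2, so p = 48 − 2q.
Supply slope = (43 − 29)/(3 − 1) = 7, so p = 22 + 7q.
Competitive equilibrium: 48 − 2q = 22 + 7q → q* = 2.8889, p* = 42.2222.
The subsidy lowers effective supply by 15.5: p = 6.5 + 7q.
New quantity: 48 − 2q = 6.5 + 7q → q' = 4.6111.
Overproduction Δq = 4.6111 − 2.8889 = 1.7222; wedge = subsidy = 15.5.
Welfare loss = ½ × 1.7222 × 15.5 = 13.35.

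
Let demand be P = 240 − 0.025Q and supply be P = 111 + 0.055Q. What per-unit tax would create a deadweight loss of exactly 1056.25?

Competitive equilibrium: 240 − 0.025Q = 111 + 0.055Q → Q* = 1612.5, P* = 199.6875.
A tax t gives ΔQ = t/0.08 and wedge t, so DWL = t²/0.16.
t²/0.16 = 1056.25 → t² = 169 → t = 13.

13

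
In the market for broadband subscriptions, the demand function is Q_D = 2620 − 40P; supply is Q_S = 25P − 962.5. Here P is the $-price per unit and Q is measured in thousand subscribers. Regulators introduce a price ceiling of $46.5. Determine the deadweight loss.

$1507.69 thousand

In inverse form: demand P = 65.5 − 0.025Q, supply P = 38.5 + 0.04Q.
Competitive equilibrium: 65.5 − 0.025Q = 38.5 + 0.04Q → Q* = 415.3846, P* = 55.1154.
At the ceiling P = 46.5, quantity supplied = (46.5 − 38.5)/0.04 = 200.
Willingness to pay at Q' = 200: 65.5 − 0.025·200 = 60.5.
ΔQ = 415.3846 − 200 = 215.3846; wedge = 60.5 − 46.5 = 14.
The triangle = ½ × 215.3846 × 14 = $1507.69 thousand.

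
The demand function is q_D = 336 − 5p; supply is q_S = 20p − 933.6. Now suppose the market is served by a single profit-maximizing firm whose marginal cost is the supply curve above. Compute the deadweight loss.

166.35

In inverse form: demand p = 67.2 − 0.2q, supply p = 46.68 + 0.05q.
Competitive equilibrium: 67.2 − 0.2q = 46.68 + 0.05q → q* = 82.08, p* = 50.784.
Marginal revenue: MR = 67.2 − 0.4q. Set MR = MC: 67.2 − 0.4q = 46.68 + 0.05q → q_m = 45.6.
Price p_m = 67.2 − 0.2·45.6 = 58.08; MC(q_m) = 46.68 + 0.05·45.6 = 48.96.
Competitive q* = 82.08, so Δq = 36.48; wedge = 58.08 − 48.96 = 9.12.
DWL = ½ × 36.48 × 9.12 = 166.35.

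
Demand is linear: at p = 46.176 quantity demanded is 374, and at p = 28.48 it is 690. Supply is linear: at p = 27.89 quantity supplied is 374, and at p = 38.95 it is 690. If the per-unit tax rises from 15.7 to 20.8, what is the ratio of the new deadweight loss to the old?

1.755

Demand slope = (28.48 − 46.176)/(690 − 374) = −0.056, so p = 67.12 − 0.056q.
Supply slope = (38.95 − 27.89)/(690 − 374) = 0.035, so p = 14.8 + 0.035q.
Competitive equilibrium: 67.12 − 0.056q = 14.8 + 0.035q → q* = 574.9451, p* = 34.9231.
For a per-unit tax t: Δq = t/0.091, so DWL = ½·t·(t/0.091) = t²/0.182.
At t = 15.7: DWL = 1354.341. At t = 20.8: DWL = 2377.143.
Ratio = (20.8/15.7)² = 1.755.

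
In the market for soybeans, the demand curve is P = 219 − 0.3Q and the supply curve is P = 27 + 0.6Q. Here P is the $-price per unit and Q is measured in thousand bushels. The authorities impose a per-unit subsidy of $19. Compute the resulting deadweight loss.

$200.56 thousand

Competitive equilibrium: 219 − 0.3Q = 27 + 0.6Q → Q* = 213.3333, P* = 155.
The subsidy lowers effective supply by 19: P = 8 + 0.6Q.
New quantity: 219 − 0.3Q = 8 + 0.6Q → Q' = 234.4444.
Overproduction ΔQ = 234.4444 − 213.3333 = 21.1111; wedge = subsidy = 19.
Welfare loss = ½ × 21.1111 × 19 = $200.56 thousand.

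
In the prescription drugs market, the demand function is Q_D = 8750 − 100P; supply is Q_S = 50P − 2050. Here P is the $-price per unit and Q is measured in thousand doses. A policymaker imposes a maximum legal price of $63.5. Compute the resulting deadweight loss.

$2709.375 thousand

In inverse form: demand P = 87.5 − 0.01Q, supply P = 41 + 0.02Q.
Competitive equilibrium: 87.5 − 0.01Q = 41 + 0.02Q → Q* = 1550, P* = 72.
At the ceiling P = 63.5, quantity supplied = (63.5 − 41)/0.02 = 1125.
Willingness to pay at Q' = 1125: 87.5 − 0.01·1125 = 76.25.
ΔQ = 1550 − 1125 = 425; wedge = 76.25 − 63.5 = 12.75.
Deadweight loss = ½ × 425 × 12.75 = $2709.375 thousand.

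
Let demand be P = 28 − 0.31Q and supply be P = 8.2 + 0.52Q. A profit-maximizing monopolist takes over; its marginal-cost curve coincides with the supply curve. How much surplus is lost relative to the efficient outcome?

Competitive equilibrium: 28 − 0.31Q = 8.2 + 0.52Q → Q* = 23.8554, P* = 20.6048.
Marginal revenue: MR = 28 − 0.62Q. Set MR = MC: 28 − 0.62Q = 8.2 + 0.52Q → Q_m = 17.3684.
Price P_m = 28 − 0.31·17.3684 = 22.6158; MC(Q_m) = 8.2 + 0.52·17.3684 = 17.2316.
Competitive Q* = 23.8554, so ΔQ = 6.487; wedge = 22.6158 − 17.2316 = 5.3842.
The triangle = ½ × 6.487 × 5.3842 = 17.46.

17.46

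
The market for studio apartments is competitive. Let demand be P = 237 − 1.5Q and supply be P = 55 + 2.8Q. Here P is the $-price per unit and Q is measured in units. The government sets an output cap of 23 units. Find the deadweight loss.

$802.98

Competitive equilibrium: 237 − 1.5Q = 55 + 2.8Q → Q* = 42.3256, P* = 173.5116.
At Q = 23: demand price = 237 − 1.5·23 = 202.5; supply price = 55 + 2.8·23 = 119.4.
ΔQ = 42.3256 − 23 = 19.3256; wedge = 202.5 − 119.4 = 83.1.
DWL = ½ × 19.3256 × 83.1 = $802.98.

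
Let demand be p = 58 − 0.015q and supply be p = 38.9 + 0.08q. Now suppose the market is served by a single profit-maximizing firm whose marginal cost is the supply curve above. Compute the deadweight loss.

Competitive equilibrium: 58 − 0.015q = 38.9 + 0.08q → q* = 201.0526, p* = 54.9842.
Marginal revenue: MR = 58 − 0.03q. Set MR = MC: 58 − 0.03q = 38.9 + 0.08q → q_m = 173.6364.
Price p_m = 58 − 0.015·173.6364 = 55.3955; MC(q_m) = 38.9 + 0.08·173.6364 = 52.7909.
Competitive q* = 201.0526, so Δq = 27.4162; wedge = 55.3955 − 52.7909 = 2.6046.
DWL = ½ × 27.4162 × 2.6046 = 35.70.

35.70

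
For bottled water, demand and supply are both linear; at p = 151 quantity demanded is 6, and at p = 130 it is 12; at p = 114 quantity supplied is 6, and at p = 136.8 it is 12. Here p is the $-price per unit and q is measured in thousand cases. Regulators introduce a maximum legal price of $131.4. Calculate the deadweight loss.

Demand slope = (130 − 151)/(12 − 6) = −3.5, so p = 172 − 3.5q.
Supply slope = (136.8 − 114)/(12 − 6) = 3.8, so p = 91.2 + 3.8q.
Competitive equilibrium: 172 − 3.5q = 91.2 + 3.8q → q* = 11.0685, p* = 133.2603.
At the ceiling p = 131.4, quantity supplied = (131.4 − 91.2)/3.8 = 10.5789.
Willingness to pay at q' = 10.5789: 172 − 3.5·10.5789 = 134.9739.
Δq = 11.0685 − 10.5789 = 0.4896; wedge = 134.9739 − 131.4 = 3.5739.
The triangle = ½ × 0.4896 × 3.5739 = $0.87 thousand.

$0.87 thousand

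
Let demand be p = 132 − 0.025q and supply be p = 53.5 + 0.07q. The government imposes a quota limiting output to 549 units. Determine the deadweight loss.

3652.94

Competitive equilibrium: 132 − 0.025q = 53.5 + 0.07q → q* = 826.3158, p* = 111.3421.
At q = 549: demand price = 132 − 0.025·549 = 118.275; supply price = 53.5 + 0.07·549 = 91.93.
Δq = 826.3158 − 549 = 277.3158; wedge = 118.275 − 91.93 = 26.345.
Welfare loss = ½ × 277.3158 × 26.345 = 3652.94.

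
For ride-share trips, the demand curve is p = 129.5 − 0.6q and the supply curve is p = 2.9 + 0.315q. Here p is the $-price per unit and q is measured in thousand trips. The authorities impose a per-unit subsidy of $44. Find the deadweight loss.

$1057.92 thousand

Competitive equilibrium: 129.5 − 0.6q = 2.9 + 0.315q → q* = 138.3607, p* = 46.4836.
The subsidy lowers effective supply by 44: p = 0.315q − 41.1.
New quantity: 129.5 − 0.6q = 0.315q − 41.1 → q' = 186.4481.
Overproduction Δq = 186.4481 − 138.3607 = 48.0874; wedge = subsidy = 44.
The triangle = ½ × 48.0874 × 44 = $1057.92 thousand.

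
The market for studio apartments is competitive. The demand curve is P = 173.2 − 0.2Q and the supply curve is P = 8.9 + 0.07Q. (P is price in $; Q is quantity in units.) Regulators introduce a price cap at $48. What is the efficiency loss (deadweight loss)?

Competitive equilibrium: 173.2 − 0.2Q = 8.9 + 0.07Q → Q* = 608.5185, P* = 51.4963.
At the ceiling P = 48, quantity supplied = (48 − 8.9)/0.07 = 558.5714.
Willingness to pay at Q' = 558.5714: 173.2 − 0.2·558.5714 = 61.4857.
ΔQ = 608.5185 − 558.5714 = 49.9471; wedge = 61.4857 − 48 = 13.4857.
DWL = ½ × 49.9471 × 13.4857 = $336.79.

$336.79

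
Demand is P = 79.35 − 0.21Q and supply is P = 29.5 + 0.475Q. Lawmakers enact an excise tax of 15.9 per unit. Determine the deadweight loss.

184.53

Competitive equilibrium: 79.35 − 0.21Q = 29.5 + 0.475Q → Q* = 72.7737, P* = 64.0675.
With the tax, the buyer price exceeds the seller price by 15.9: (79.35 − 0.21Q) − (29.5 + 0.475Q) = 15.9 → Q' = 49.562.
ΔQ = 72.7737 − 49.562 = 23.2117; the wedge equals the tax, 15.9.
Welfare loss = ½ × 23.2117 × 15.9 = 184.53.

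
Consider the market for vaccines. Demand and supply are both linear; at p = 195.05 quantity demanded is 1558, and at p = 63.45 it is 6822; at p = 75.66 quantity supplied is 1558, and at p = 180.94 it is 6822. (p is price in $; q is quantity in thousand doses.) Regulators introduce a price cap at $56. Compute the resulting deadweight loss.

$297479.34 thousand

Demand slope = (63.45 − 195.05)/(6822 − 1558) = −0.025, so p = 234 − 0.025q.
Supply slope = (180.94 − 75.66)/(6822 − 1558) = 0.02, so p = 44.5 + 0.02q.
Competitive equilibrium: 234 − 0.025q = 44.5 + 0.02q → q* = 4211.1111, p* = 128.7222.
At the ceiling p = 56, quantity supplied = (56 − 44.5)/0.02 = 575.
Willingness to pay at q' = 575: 234 − 0.025·575 = 219.625.
Δq = 4211.1111 − 575 = 3636.1111; wedge = 219.625 − 56 = 163.625.
Deadweight loss = ½ × 3636.1111 × 163.625 = $297479.34 thousand.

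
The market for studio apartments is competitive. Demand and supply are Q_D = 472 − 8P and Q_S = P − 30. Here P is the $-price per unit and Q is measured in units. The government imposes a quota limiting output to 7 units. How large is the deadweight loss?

$198.34

In inverse form: demand P = 59 − 0.125Q, supply P = 30 + Q.
Competitive equilibrium: 59 − 0.125Q = 30 + Q → Q* = 25.7778, P* = 55.7778.
At Q = 7: demand price = 59 − 0.125·7 = 58.125; supply price = 30 + 1·7 = 37.
ΔQ = 25.7778 − 7 = 18.7778; wedge = 58.125 − 37 = 21.125.
Welfare loss = ½ × 18.7778 × 21.125 = $198.34.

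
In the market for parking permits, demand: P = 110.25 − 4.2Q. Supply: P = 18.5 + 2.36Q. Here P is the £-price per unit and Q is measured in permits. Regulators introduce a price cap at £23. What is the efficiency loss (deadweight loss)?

Competitive equilibrium: 110.25 − 4.2Q = 18.5 + 2.36Q → Q* = 13.9863, P* = 51.5076.
At the ceiling P = 23, quantity supplied = (23 − 18.5)/2.36 = 1.9068.
Willingness to pay at Q' = 1.9068: 110.25 − 4.2·1.9068 = 102.2414.
ΔQ = 13.9863 − 1.9068 = 12.0795; wedge = 102.2414 − 23 = 79.2414.
The triangle = ½ × 12.0795 × 79.2414 = £478.60.

£478.60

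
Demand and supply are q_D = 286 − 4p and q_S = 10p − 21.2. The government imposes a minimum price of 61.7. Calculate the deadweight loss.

In inverse form: demand p = 71.5 − 0.25q, supply p = 2.12 + 0.1q.
Competitive equilibrium: 71.5 − 0.25q = 2.12 + 0.1q → q* = 198.2286, p* = 21.9429.
At the floor p = 61.7, quantity demanded = (71.5 − 61.7)/0.25 = 39.2.
Sellers' marginal cost at q' = 39.2: 2.12 + 0.1·39.2 = 6.04.
Δq = 198.2286 − 39.2 = 159.0286; wedge = 61.7 − 6.04 = 55.66.
The triangle = ½ × 159.0286 × 55.66 = 4425.77.

4425.77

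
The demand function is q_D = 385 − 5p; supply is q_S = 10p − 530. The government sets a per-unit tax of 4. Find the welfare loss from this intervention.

26.67

In inverse form: demand p = 77 − 0.2q, supply p = 53 + 0.1q.
Competitive equilibrium: 77 − 0.2q = 53 + 0.1q → q* = 80, p* = 61.
With the tax, the buyer price exceeds the seller price by 4: (77 − 0.2q) − (53 + 0.1q) = 4 → q' = 66.6667.
Δq = 80 − 66.6667 = 13.3333; the wedge equals the tax, 4.
DWL = ½ × 13.3333 × 4 = 26.67.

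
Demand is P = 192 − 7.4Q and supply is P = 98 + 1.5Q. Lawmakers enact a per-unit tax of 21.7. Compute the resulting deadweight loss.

Competitive equilibrium: 192 − 7.4Q = 98 + 1.5Q → Q* = 10.5618, P* = 113.8427.
With the tax, the buyer price exceeds the seller price by 21.7: (192 − 7.4Q) − (98 + 1.5Q) = 21.7 → Q' = 8.1236.
ΔQ = 10.5618 − 8.1236 = 2.4382; the wedge equals the tax, 21.7.
DWL = ½ × 2.4382 × 21.7 = 26.45.

26.45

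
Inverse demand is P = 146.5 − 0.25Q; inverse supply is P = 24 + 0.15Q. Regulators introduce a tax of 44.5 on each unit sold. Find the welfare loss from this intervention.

Competitive equilibrium: 146.5 − 0.25Q = 24 + 0.15Q → Q* = 306.25, P* = 69.9375.
With the tax, the buyer price exceeds the seller price by 44.5: (146.5 − 0.25Q) − (24 + 0.15Q) = 44.5 → Q' = 195.
ΔQ = 306.25 − 195 = 111.25; the wedge equals the tax, 44.5.
DWL = ½ × 111.25 × 44.5 = 2475.31.

2475.31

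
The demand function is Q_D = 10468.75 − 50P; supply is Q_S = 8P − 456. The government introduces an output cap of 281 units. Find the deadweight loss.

In inverse form: demand P = 209.375 − 0.02Q, supply P = 57 + 0.125Q.
Competitive equilibrium: 209.375 − 0.02Q = 57 + 0.125Q → Q* = 1050.8621, P* = 188.3578.
At Q = 281: demand price = 209.375 − 0.02·281 = 203.755; supply price = 57 + 0.125·281 = 92.125.
ΔQ = 1050.8621 − 281 = 769.8621; wedge = 203.755 − 92.125 = 111.63.
Deadweight loss = ½ × 769.8621 × 111.63 = 42969.85.

42969.85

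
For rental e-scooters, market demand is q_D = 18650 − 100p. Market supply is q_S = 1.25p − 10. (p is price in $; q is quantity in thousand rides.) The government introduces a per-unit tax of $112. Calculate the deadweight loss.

$7743.21 thousand

In inverse form: demand p = 186.5 − 0.01q, supply p = 8 + 0.8q.
Competitive equilibrium: 186.5 − 0.01q = 8 + 0.8q → q* = 220.3704, p* = 184.2963.
With the tax, the buyer price exceeds the seller price by 112: (186.5 − 0.01q) − (8 + 0.8q) = 112 → q' = 82.0988.
Δq = 220.3704 − 82.0988 = 138.2716; the wedge equals the tax, 112.
The triangle = ½ × 138.2716 × 112 = $7743.21 thousand.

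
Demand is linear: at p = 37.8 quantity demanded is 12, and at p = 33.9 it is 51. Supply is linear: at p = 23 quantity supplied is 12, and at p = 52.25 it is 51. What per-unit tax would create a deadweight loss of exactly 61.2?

Demand slope = (33.9 − 37.8)/(51 − 12) = −0.1, so p = 39 − 0.1q.
Supply slope = (52.25 − 23)/(51 − 12) = 0.75, so p = 14 + 0.75q.
Competitive equilibrium: 39 − 0.1q = 14 + 0.75q → q* = 29.4118, p* = 36.0588.
A tax t gives Δq = t/0.85 and wedge t, so DWL = t²/1.7.
t²/1.7 = 61.2 → t² = 104.04 → t = 10.2.

10.2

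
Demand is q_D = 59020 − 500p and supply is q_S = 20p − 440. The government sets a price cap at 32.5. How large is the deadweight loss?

69667.45

In inverse form: demand p = 118.04 − 0.002q, supply p = 22 + 0.05q.
Competitive equilibrium: 118.04 − 0.002q = 22 + 0.05q → q* = 1846.9231, p* = 114.3462.
At the ceiling p = 32.5, quantity supplied = (32.5 − 22)/0.05 = 210.
Willingness to pay at q' = 210: 118.04 − 0.002·210 = 117.62.
Δq = 1846.9231 − 210 = 1636.9231; wedge = 117.62 − 32.5 = 85.12.
Welfare loss = ½ × 1636.9231 × 85.12 = 69667.45.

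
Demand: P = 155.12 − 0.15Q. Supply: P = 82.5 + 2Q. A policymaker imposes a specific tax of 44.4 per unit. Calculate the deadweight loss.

458.46

Competitive equilibrium: 155.12 − 0.15Q = 82.5 + 2Q → Q* = 33.77674, P* = 150.05349.
With the tax, the buyer price exceeds the seller price by 44.4: (155.12 − 0.15Q) − (82.5 + 2Q) = 44.4 → Q' = 13.12558.
ΔQ = 33.77674 − 13.12558 = 20.65116; the wedge equals the tax, 44.4.
Welfare loss = ½ × 20.65116 × 44.4 = 458.46.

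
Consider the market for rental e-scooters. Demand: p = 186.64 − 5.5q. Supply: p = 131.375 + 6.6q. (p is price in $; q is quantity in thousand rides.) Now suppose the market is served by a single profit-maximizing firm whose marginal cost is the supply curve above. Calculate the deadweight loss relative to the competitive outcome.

Competitive equilibrium: 186.64 − 5.5q = 131.375 + 6.6q → q* = 4.5674, p* = 161.5195.
Marginal revenue: MR = 186.64 − 11q. Set MR = MC: 186.64 − 11q = 131.375 + 6.6q → q_m = 3.1401.
Price p_m = 186.64 − 5.5·3.1401 = 169.3695; MC(q_m) = 131.375 + 6.6·3.1401 = 152.0997.
Competitive q* = 4.5674, so Δq = 1.4273; wedge = 169.3695 − 152.0997 = 17.2698.
DWL = ½ × 1.4273 × 17.2698 = $12.32 thousand.

$12.32 thousand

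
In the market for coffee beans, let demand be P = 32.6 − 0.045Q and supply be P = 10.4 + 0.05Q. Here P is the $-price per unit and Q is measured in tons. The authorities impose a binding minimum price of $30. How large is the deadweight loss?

Competitive equilibrium: 32.6 − 0.045Q = 10.4 + 0.05Q → Q* = 233.68421, P* = 22.08421.
At the floor P = 30, quantity demanded = (32.6 − 30)/0.045 = 57.77778.
Sellers' marginal cost at Q' = 57.77778: 10.4 + 0.05·57.77778 = 13.28889.
ΔQ = 233.68421 − 57.77778 = 175.90643; wedge = 30 − 13.28889 = 16.71111.
Welfare loss = ½ × 175.90643 × 16.71111 = $1469.80.

$1469.80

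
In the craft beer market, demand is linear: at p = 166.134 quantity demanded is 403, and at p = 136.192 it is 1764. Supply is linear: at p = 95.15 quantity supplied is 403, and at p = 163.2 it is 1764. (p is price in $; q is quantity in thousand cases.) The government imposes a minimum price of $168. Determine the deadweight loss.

$41270.89 thousand

Demand slope = (136.192 − 166.134)/(1764 − 403) = −0.022, so p = 175 − 0.022q.
Supply slope = (163.2 − 95.15)/(1764 − 403) = 0.05, so p = 75 + 0.05q.
Competitive equilibrium: 175 − 0.022q = 75 + 0.05q → q* = 1388.8889, p* = 144.4444.
At the floor p = 168, quantity demanded = (175 − 168)/0.022 = 318.1818.
Sellers' marginal cost at q' = 318.1818: 75 + 0.05·318.1818 = 90.9091.
Δq = 1388.8889 − 318.1818 = 1070.7071; wedge = 168 − 90.9091 = 77.0909.
Deadweight loss = ½ × 1070.7071 × 77.0909 = $41270.89 thousand.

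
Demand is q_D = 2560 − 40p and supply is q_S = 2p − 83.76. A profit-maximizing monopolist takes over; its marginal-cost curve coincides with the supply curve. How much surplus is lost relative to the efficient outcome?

In inverse form: demand p = 64 − 0.025q, supply p = 41.88 + 0.5q.
Competitive equilibrium: 64 − 0.025q = 41.88 + 0.5q → q* = 42.1333, p* = 62.9467.
Marginal revenue: MR = 64 − 0.05q. Set MR = MC: 64 − 0.05q = 41.88 + 0.5q → q_m = 40.2182.
Price p_m = 64 − 0.025·40.2182 = 62.9945; MC(q_m) = 41.88 + 0.5·40.2182 = 61.9891.
Competitive q* = 42.1333, so Δq = 1.9151; wedge = 62.9945 − 61.9891 = 1.0054.
DWL = ½ × 1.9151 × 1.0054 = 0.96.

0.96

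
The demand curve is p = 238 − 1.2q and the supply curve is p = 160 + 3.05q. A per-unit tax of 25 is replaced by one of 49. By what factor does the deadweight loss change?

Competitive equilibrium: 238 − 1.2q = 160 + 3.05q → q* = 18.3529, p* = 215.9765.
For a per-unit tax t: Δq = t/4.25, so DWL = ½·t·(t/4.25) = t²/8.5.
At t = 25: DWL = 73.529. At t = 49: DWL = 282.471.
Ratio = (49/25)² = 3.8416.

3.8416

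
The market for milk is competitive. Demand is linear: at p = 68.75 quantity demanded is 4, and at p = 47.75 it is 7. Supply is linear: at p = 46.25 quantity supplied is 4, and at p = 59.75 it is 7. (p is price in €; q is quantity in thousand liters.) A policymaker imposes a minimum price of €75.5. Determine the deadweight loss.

€49.05 thousand

Demand slope = (47.75 − 68.75)/(7 − 4) = −7, so p = 96.75 − 7q.
Supply slope = (59.75 − 46.25)/(7 − 4) = 4.5, so p = 28.25 + 4.5q.
Competitive equilibrium: 96.75 − 7q = 28.25 + 4.5q → q* = 5.9565, p* = 55.0543.
At the floor p = 75.5, quantity demanded = (96.75 − 75.5)/7 = 3.0357.
Sellers' marginal cost at q' = 3.0357: 28.25 + 4.5·3.0357 = 41.9107.
Δq = 5.9565 − 3.0357 = 2.9208; wedge = 75.5 − 41.9107 = 33.5893.
Welfare loss = ½ × 2.9208 × 33.5893 = €49.05 thousand.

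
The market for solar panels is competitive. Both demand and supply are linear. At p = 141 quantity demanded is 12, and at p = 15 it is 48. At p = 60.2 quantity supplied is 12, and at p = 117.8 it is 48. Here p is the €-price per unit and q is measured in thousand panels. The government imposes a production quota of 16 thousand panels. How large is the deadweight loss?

Demand slope = (15 − 141)/(48 − 12) = −3.5, so p = 183 − 3.5q.
Supply slope = (117.8 − 60.2)/(48 − 12) = 1.6, so p = 41 + 1.6q.
Competitive equilibrium: 183 − 3.5q = 41 + 1.6q → q* = 27.8431, p* = 85.549.
At q = 16: demand price = 183 − 3.5·16 = 127; supply price = 41 + 1.6·16 = 66.6.
Δq = 27.8431 − 16 = 11.8431; wedge = 127 − 66.6 = 60.4.
The triangle = ½ × 11.8431 × 60.4 = €357.66 thousand.

€357.66 thousand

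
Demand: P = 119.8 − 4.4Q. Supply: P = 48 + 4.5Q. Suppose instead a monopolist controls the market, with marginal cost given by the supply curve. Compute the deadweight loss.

31.70

Competitive equilibrium: 119.8 − 4.4Q = 48 + 4.5Q → Q* = 8.0674, P* = 84.3034.
Marginal revenue: MR = 119.8 − 8.8Q. Set MR = MC: 119.8 − 8.8Q = 48 + 4.5Q → Q_m = 5.3985.
Price P_m = 119.8 − 4.4·5.3985 = 96.0466; MC(Q_m) = 48 + 4.5·5.3985 = 72.2933.
Competitive Q* = 8.0674, so ΔQ = 2.6689; wedge = 96.0466 − 72.2933 = 23.7533.
The triangle = ½ × 2.6689 × 23.7533 = 31.70.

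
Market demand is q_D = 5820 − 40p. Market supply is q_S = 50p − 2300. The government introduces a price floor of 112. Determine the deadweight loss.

17073.78

In inverse form: demand p = 145.5 − 0.025q, supply p = 46 + 0.02q.
Competitive equilibrium: 145.5 − 0.025q = 46 + 0.02q → q* = 2211.1111, p* = 90.2222.
At the floor p = 112, quantity demanded = (145.5 − 112)/0.025 = 1340.
Sellers' marginal cost at q' = 1340: 46 + 0.02·1340 = 72.8.
Δq = 2211.1111 − 1340 = 871.1111; wedge = 112 − 72.8 = 39.2.
Deadweight loss = ½ × 871.1111 × 39.2 = 17073.78.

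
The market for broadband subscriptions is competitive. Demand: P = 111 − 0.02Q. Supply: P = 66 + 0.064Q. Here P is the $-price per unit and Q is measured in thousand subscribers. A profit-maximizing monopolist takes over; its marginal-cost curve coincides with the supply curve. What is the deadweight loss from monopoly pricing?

$445.77 thousand

Competitive equilibrium: 111 − 0.02Q = 66 + 0.064Q → Q* = 535.7143, P* = 100.2857.
Marginal revenue: MR = 111 − 0.04Q. Set MR = MC: 111 − 0.04Q = 66 + 0.064Q → Q_m = 432.6923.
Price P_m = 111 − 0.02·432.6923 = 102.3462; MC(Q_m) = 66 + 0.064·432.6923 = 93.6923.
Competitive Q* = 535.7143, so ΔQ = 103.022; wedge = 102.3462 − 93.6923 = 8.6539.
Welfare loss = ½ × 103.022 × 8.6539 = $445.77 thousand.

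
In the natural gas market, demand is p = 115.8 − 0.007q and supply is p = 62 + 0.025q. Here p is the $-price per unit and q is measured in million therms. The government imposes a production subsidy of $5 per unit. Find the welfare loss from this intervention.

Competitive equilibrium: 115.8 − 0.007q = 62 + 0.025q → q* = 1681.25, p* = 104.0313.
The subsidy lowers effective supply by 5: p = 57 + 0.025q.
New quantity: 115.8 − 0.007q = 57 + 0.025q → q' = 1837.5.
Overproduction Δq = 1837.5 − 1681.25 = 156.25; wedge = subsidy = 5.
Deadweight loss = ½ × 156.25 × 5 = $390.625 million.

$390.625 million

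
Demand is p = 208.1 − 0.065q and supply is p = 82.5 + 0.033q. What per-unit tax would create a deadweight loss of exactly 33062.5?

Competitive equilibrium: 208.1 − 0.065q = 82.5 + 0.033q → q* = 1281.6327, p* = 124.7939.
A tax t gives Δq = t/0.098 and wedge t, so DWL = t²/0.196.
t²/0.196 = 33062.5 → t² = 6480.25 → t = 80.5.

80.5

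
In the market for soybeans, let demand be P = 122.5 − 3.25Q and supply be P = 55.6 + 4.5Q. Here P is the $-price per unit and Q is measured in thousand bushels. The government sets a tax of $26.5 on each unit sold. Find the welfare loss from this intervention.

$45.31 thousand

Competitive equilibrium: 122.5 − 3.25Q = 55.6 + 4.5Q → Q* = 8.6323, P* = 94.4452.
With the tax, the buyer price exceeds the seller price by 26.5: (122.5 − 3.25Q) − (55.6 + 4.5Q) = 26.5 → Q' = 5.2129.
ΔQ = 8.6323 − 5.2129 = 3.4194; the wedge equals the tax, 26.5.
Deadweight loss = ½ × 3.4194 × 26.5 = $45.31 thousand.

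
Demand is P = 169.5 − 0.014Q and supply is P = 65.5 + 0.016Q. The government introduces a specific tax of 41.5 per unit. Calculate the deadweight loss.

Competitive equilibrium: 169.5 − 0.014Q = 65.5 + 0.016Q → Q* = 3466.6667, P* = 120.9667.
With the tax, the buyer price exceeds the seller price by 41.5: (169.5 − 0.014Q) − (65.5 + 0.016Q) = 41.5 → Q' = 2083.3333.
ΔQ = 3466.6667 − 2083.3333 = 1383.3334; the wedge equals the tax, 41.5.
Welfare loss = ½ × 1383.3334 × 41.5 = 28704.17.

28704.17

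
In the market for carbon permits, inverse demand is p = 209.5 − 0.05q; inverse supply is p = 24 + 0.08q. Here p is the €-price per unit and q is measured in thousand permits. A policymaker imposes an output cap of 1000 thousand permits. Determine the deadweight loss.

€11847.12 thousand

Competitive equilibrium: 209.5 − 0.05q = 24 + 0.08q → q* = 1426.9231, p* = 138.1538.
At q = 1000: demand price = 209.5 − 0.05·1000 = 159.5; supply price = 24 + 0.08·1000 = 104.
Δq = 1426.9231 − 1000 = 426.9231; wedge = 159.5 − 104 = 55.5.
Deadweight loss = ½ × 426.9231 × 55.5 = €11847.12 thousand.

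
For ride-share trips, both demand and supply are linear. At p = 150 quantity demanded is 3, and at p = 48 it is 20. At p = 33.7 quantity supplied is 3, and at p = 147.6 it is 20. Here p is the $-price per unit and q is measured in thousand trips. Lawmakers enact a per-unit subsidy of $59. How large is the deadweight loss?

Demand slope = (48 − 150)/(20 − 3) = −6, so p = 168 − 6q.
Supply slope = (147.6 − 33.7)/(20 − 3) = 6.7, so p = 13.6 + 6.7q.
Competitive equilibrium: 168 − 6q = 13.6 + 6.7q → q* = 12.1575, p* = 95.0551.
The subsidy lowers effective supply by 59: p = 6.7q − 45.4.
New quantity: 168 − 6q = 6.7q − 45.4 → q' = 16.8031.
Overproduction Δq = 16.8031 − 12.1575 = 4.6456; wedge = subsidy = 59.
Welfare loss = ½ × 4.6456 × 59 = $137.05 thousand.

$137.05 thousand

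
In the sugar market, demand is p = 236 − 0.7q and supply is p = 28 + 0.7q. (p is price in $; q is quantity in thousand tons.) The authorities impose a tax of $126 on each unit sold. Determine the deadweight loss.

Competitive equilibrium: 236 − 0.7q = 28 + 0.7q → q* = 148.5714, p* = 132.
With the tax, the buyer price exceeds the seller price by 126: (236 − 0.7q) − (28 + 0.7q) = 126 → q' = 58.5714.
Δq = 148.5714 − 58.5714 = 90; the wedge equals the tax, 126.
Deadweight loss = ½ × 90 × 126 = $5670 thousand.

$5670 thousand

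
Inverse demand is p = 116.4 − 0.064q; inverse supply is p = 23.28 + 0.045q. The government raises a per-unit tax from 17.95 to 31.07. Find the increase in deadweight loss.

2950.19

Competitive equilibrium: 116.4 − 0.064q = 23.28 + 0.045q → q* = 854.3119, p* = 61.724.
For a per-unit tax t: Δq = t/0.109, so DWL = ½·t·(t/0.109) = t²/0.218.
At t = 17.95: DWL = 1477.9931. At t = 31.07: DWL = 4428.1876.
Increase = 4428.1876 − 1477.9931 = 2950.19.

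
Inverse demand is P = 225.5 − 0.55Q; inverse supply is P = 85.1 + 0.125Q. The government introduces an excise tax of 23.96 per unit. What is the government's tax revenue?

Competitive equilibrium: 225.5 − 0.55Q = 85.1 + 0.125Q → Q* = 208, P* = 111.1.
With the tax, the buyer price exceeds the seller price by 23.96: (225.5 − 0.55Q) − (85.1 + 0.125Q) = 23.96 → Q' = 172.5037.
Tax revenue = 23.96 × 172.5037 = 4133.19.

4133.19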